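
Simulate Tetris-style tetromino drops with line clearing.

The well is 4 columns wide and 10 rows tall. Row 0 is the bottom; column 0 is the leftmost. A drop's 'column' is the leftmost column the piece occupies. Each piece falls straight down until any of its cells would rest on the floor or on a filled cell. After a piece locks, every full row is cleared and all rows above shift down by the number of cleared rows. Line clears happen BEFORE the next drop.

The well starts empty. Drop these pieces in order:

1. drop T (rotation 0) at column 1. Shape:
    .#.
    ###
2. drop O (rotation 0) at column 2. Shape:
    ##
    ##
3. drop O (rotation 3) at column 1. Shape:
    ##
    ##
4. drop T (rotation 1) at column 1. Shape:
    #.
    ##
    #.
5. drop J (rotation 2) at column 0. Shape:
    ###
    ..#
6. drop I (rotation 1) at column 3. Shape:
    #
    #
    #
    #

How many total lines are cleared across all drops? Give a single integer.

Drop 1: T rot0 at col 1 lands with bottom-row=0; cleared 0 line(s) (total 0); column heights now [0 1 2 1], max=2
Drop 2: O rot0 at col 2 lands with bottom-row=2; cleared 0 line(s) (total 0); column heights now [0 1 4 4], max=4
Drop 3: O rot3 at col 1 lands with bottom-row=4; cleared 0 line(s) (total 0); column heights now [0 6 6 4], max=6
Drop 4: T rot1 at col 1 lands with bottom-row=6; cleared 0 line(s) (total 0); column heights now [0 9 8 4], max=9
Drop 5: J rot2 at col 0 lands with bottom-row=8; cleared 0 line(s) (total 0); column heights now [10 10 10 4], max=10
Drop 6: I rot1 at col 3 lands with bottom-row=4; cleared 0 line(s) (total 0); column heights now [10 10 10 8], max=10

Answer: 0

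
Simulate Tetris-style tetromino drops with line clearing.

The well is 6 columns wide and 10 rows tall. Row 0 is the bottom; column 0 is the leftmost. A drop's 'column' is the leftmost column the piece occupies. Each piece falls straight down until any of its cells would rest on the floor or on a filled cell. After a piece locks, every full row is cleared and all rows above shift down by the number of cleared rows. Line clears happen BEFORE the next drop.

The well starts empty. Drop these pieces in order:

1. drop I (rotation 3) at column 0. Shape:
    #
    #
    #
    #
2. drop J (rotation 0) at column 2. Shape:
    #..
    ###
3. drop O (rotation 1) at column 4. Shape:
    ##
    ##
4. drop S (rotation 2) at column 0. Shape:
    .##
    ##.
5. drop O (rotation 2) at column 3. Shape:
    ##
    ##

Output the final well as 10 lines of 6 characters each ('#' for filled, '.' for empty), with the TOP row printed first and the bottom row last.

Drop 1: I rot3 at col 0 lands with bottom-row=0; cleared 0 line(s) (total 0); column heights now [4 0 0 0 0 0], max=4
Drop 2: J rot0 at col 2 lands with bottom-row=0; cleared 0 line(s) (total 0); column heights now [4 0 2 1 1 0], max=4
Drop 3: O rot1 at col 4 lands with bottom-row=1; cleared 0 line(s) (total 0); column heights now [4 0 2 1 3 3], max=4
Drop 4: S rot2 at col 0 lands with bottom-row=4; cleared 0 line(s) (total 0); column heights now [5 6 6 1 3 3], max=6
Drop 5: O rot2 at col 3 lands with bottom-row=3; cleared 0 line(s) (total 0); column heights now [5 6 6 5 5 3], max=6

Answer: ......
......
......
......
.##...
##.##.
#..##.
#...##
#.#.##
#.###.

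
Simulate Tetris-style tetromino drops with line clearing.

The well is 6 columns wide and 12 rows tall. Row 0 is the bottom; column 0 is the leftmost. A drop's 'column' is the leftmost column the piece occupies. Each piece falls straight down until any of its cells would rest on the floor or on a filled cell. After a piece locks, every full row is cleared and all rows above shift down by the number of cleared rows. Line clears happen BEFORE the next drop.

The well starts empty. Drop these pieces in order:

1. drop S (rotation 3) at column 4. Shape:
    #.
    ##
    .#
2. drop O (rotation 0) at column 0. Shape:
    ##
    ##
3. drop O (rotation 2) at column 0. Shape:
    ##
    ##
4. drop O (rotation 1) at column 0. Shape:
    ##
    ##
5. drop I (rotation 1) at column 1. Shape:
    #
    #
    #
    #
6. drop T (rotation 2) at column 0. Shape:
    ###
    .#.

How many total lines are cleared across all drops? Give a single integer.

Drop 1: S rot3 at col 4 lands with bottom-row=0; cleared 0 line(s) (total 0); column heights now [0 0 0 0 3 2], max=3
Drop 2: O rot0 at col 0 lands with bottom-row=0; cleared 0 line(s) (total 0); column heights now [2 2 0 0 3 2], max=3
Drop 3: O rot2 at col 0 lands with bottom-row=2; cleared 0 line(s) (total 0); column heights now [4 4 0 0 3 2], max=4
Drop 4: O rot1 at col 0 lands with bottom-row=4; cleared 0 line(s) (total 0); column heights now [6 6 0 0 3 2], max=6
Drop 5: I rot1 at col 1 lands with bottom-row=6; cleared 0 line(s) (total 0); column heights now [6 10 0 0 3 2], max=10
Drop 6: T rot2 at col 0 lands with bottom-row=10; cleared 0 line(s) (total 0); column heights now [12 12 12 0 3 2], max=12

Answer: 0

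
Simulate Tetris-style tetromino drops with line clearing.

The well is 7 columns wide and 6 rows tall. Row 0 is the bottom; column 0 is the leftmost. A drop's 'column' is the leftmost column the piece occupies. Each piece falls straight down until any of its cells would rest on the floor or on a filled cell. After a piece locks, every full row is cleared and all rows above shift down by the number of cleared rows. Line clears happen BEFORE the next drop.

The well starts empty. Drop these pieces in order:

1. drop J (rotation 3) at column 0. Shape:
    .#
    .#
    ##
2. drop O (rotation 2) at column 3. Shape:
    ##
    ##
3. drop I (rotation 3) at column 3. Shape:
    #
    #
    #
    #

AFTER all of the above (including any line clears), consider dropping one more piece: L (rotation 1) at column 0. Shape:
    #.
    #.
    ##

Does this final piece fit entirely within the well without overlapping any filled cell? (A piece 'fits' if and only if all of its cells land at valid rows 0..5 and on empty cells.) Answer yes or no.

Drop 1: J rot3 at col 0 lands with bottom-row=0; cleared 0 line(s) (total 0); column heights now [1 3 0 0 0 0 0], max=3
Drop 2: O rot2 at col 3 lands with bottom-row=0; cleared 0 line(s) (total 0); column heights now [1 3 0 2 2 0 0], max=3
Drop 3: I rot3 at col 3 lands with bottom-row=2; cleared 0 line(s) (total 0); column heights now [1 3 0 6 2 0 0], max=6
Test piece L rot1 at col 0 (width 2): heights before test = [1 3 0 6 2 0 0]; fits = True

Answer: yes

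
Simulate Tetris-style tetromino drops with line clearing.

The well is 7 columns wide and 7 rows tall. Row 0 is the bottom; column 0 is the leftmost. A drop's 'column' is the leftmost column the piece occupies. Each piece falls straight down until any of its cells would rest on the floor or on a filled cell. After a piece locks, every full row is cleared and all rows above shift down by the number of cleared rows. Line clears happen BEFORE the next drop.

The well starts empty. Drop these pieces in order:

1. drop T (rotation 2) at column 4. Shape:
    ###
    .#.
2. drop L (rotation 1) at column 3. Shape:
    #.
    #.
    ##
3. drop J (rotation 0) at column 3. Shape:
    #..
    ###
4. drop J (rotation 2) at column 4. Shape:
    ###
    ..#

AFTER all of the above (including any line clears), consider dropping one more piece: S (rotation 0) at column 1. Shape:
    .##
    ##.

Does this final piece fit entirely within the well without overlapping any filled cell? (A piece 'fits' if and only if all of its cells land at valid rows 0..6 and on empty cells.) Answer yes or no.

Answer: no

Derivation:
Drop 1: T rot2 at col 4 lands with bottom-row=0; cleared 0 line(s) (total 0); column heights now [0 0 0 0 2 2 2], max=2
Drop 2: L rot1 at col 3 lands with bottom-row=2; cleared 0 line(s) (total 0); column heights now [0 0 0 5 3 2 2], max=5
Drop 3: J rot0 at col 3 lands with bottom-row=5; cleared 0 line(s) (total 0); column heights now [0 0 0 7 6 6 2], max=7
Drop 4: J rot2 at col 4 lands with bottom-row=5; cleared 0 line(s) (total 0); column heights now [0 0 0 7 7 7 7], max=7
Test piece S rot0 at col 1 (width 3): heights before test = [0 0 0 7 7 7 7]; fits = False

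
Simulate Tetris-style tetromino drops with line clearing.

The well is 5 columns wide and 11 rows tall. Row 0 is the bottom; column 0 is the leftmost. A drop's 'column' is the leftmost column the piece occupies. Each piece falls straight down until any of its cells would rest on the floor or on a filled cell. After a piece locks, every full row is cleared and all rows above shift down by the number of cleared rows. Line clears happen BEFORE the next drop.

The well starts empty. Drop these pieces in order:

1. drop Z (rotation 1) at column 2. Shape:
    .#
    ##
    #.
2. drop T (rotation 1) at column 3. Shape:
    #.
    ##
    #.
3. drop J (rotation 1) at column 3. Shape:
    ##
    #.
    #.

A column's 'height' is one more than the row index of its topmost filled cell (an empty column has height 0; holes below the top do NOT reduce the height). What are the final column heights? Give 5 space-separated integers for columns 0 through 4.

Answer: 0 0 2 9 9

Derivation:
Drop 1: Z rot1 at col 2 lands with bottom-row=0; cleared 0 line(s) (total 0); column heights now [0 0 2 3 0], max=3
Drop 2: T rot1 at col 3 lands with bottom-row=3; cleared 0 line(s) (total 0); column heights now [0 0 2 6 5], max=6
Drop 3: J rot1 at col 3 lands with bottom-row=6; cleared 0 line(s) (total 0); column heights now [0 0 2 9 9], max=9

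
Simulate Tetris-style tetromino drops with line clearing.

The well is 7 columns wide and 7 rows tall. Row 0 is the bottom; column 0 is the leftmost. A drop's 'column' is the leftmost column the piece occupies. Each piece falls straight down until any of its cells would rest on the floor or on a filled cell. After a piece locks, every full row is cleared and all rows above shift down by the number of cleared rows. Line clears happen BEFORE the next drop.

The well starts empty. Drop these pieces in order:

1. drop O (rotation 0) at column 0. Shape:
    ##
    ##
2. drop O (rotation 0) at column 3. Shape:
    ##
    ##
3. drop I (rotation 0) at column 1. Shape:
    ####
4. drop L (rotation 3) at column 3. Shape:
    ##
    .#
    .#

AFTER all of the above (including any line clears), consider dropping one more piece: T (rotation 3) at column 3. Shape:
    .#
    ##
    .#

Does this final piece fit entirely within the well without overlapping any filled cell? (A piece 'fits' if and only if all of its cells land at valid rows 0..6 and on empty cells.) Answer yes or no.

Drop 1: O rot0 at col 0 lands with bottom-row=0; cleared 0 line(s) (total 0); column heights now [2 2 0 0 0 0 0], max=2
Drop 2: O rot0 at col 3 lands with bottom-row=0; cleared 0 line(s) (total 0); column heights now [2 2 0 2 2 0 0], max=2
Drop 3: I rot0 at col 1 lands with bottom-row=2; cleared 0 line(s) (total 0); column heights now [2 3 3 3 3 0 0], max=3
Drop 4: L rot3 at col 3 lands with bottom-row=3; cleared 0 line(s) (total 0); column heights now [2 3 3 6 6 0 0], max=6
Test piece T rot3 at col 3 (width 2): heights before test = [2 3 3 6 6 0 0]; fits = False

Answer: no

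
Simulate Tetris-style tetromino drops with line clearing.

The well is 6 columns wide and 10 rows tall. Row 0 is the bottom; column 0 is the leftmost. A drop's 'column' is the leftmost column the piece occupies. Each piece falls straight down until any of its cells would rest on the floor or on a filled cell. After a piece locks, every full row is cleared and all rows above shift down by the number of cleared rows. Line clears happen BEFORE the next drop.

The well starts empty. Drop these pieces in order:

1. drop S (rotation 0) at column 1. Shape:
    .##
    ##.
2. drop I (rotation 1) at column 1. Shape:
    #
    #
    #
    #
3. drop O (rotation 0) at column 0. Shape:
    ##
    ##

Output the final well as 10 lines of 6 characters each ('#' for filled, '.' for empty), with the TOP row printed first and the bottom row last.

Answer: ......
......
......
##....
##....
.#....
.#....
.#....
.###..
.##...

Derivation:
Drop 1: S rot0 at col 1 lands with bottom-row=0; cleared 0 line(s) (total 0); column heights now [0 1 2 2 0 0], max=2
Drop 2: I rot1 at col 1 lands with bottom-row=1; cleared 0 line(s) (total 0); column heights now [0 5 2 2 0 0], max=5
Drop 3: O rot0 at col 0 lands with bottom-row=5; cleared 0 line(s) (total 0); column heights now [7 7 2 2 0 0], max=7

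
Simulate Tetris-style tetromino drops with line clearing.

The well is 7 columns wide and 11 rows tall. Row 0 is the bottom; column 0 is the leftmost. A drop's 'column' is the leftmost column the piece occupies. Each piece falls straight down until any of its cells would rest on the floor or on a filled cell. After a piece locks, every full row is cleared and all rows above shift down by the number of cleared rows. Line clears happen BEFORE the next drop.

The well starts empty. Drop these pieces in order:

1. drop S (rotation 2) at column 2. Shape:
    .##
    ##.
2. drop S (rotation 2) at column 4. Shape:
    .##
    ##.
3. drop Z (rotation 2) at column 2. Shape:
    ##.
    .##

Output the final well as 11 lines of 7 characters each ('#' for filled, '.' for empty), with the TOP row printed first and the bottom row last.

Drop 1: S rot2 at col 2 lands with bottom-row=0; cleared 0 line(s) (total 0); column heights now [0 0 1 2 2 0 0], max=2
Drop 2: S rot2 at col 4 lands with bottom-row=2; cleared 0 line(s) (total 0); column heights now [0 0 1 2 3 4 4], max=4
Drop 3: Z rot2 at col 2 lands with bottom-row=3; cleared 0 line(s) (total 0); column heights now [0 0 5 5 4 4 4], max=5

Answer: .......
.......
.......
.......
.......
.......
..##...
...####
....##.
...##..
..##...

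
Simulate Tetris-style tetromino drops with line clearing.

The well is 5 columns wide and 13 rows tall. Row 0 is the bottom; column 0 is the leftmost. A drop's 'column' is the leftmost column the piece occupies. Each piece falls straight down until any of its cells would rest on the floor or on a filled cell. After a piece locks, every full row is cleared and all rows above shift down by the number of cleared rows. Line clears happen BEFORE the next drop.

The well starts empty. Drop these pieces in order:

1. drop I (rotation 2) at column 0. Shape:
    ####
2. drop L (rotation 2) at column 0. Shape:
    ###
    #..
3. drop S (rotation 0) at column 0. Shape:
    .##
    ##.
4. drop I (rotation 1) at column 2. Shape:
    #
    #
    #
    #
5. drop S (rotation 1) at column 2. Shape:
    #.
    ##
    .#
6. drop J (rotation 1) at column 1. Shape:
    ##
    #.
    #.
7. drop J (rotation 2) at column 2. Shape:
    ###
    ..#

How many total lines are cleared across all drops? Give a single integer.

Drop 1: I rot2 at col 0 lands with bottom-row=0; cleared 0 line(s) (total 0); column heights now [1 1 1 1 0], max=1
Drop 2: L rot2 at col 0 lands with bottom-row=1; cleared 0 line(s) (total 0); column heights now [3 3 3 1 0], max=3
Drop 3: S rot0 at col 0 lands with bottom-row=3; cleared 0 line(s) (total 0); column heights now [4 5 5 1 0], max=5
Drop 4: I rot1 at col 2 lands with bottom-row=5; cleared 0 line(s) (total 0); column heights now [4 5 9 1 0], max=9
Drop 5: S rot1 at col 2 lands with bottom-row=8; cleared 0 line(s) (total 0); column heights now [4 5 11 10 0], max=11
Drop 6: J rot1 at col 1 lands with bottom-row=9; cleared 0 line(s) (total 0); column heights now [4 12 12 10 0], max=12
Drop 7: J rot2 at col 2 lands with bottom-row=11; cleared 0 line(s) (total 0); column heights now [4 12 13 13 13], max=13

Answer: 0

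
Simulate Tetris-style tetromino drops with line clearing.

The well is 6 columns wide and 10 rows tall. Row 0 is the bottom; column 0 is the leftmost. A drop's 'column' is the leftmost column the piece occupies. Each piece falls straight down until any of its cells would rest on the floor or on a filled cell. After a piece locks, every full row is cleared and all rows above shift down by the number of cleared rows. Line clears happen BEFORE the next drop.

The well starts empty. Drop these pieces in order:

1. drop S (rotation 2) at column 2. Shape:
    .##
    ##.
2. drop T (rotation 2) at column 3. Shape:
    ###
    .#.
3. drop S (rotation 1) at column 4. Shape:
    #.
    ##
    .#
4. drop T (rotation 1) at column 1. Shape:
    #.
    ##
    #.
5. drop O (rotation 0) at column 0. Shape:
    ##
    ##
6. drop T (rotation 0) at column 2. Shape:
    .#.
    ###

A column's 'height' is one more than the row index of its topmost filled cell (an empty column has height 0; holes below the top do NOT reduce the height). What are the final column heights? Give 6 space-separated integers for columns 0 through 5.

Drop 1: S rot2 at col 2 lands with bottom-row=0; cleared 0 line(s) (total 0); column heights now [0 0 1 2 2 0], max=2
Drop 2: T rot2 at col 3 lands with bottom-row=2; cleared 0 line(s) (total 0); column heights now [0 0 1 4 4 4], max=4
Drop 3: S rot1 at col 4 lands with bottom-row=4; cleared 0 line(s) (total 0); column heights now [0 0 1 4 7 6], max=7
Drop 4: T rot1 at col 1 lands with bottom-row=0; cleared 0 line(s) (total 0); column heights now [0 3 2 4 7 6], max=7
Drop 5: O rot0 at col 0 lands with bottom-row=3; cleared 0 line(s) (total 0); column heights now [5 5 2 4 7 6], max=7
Drop 6: T rot0 at col 2 lands with bottom-row=7; cleared 0 line(s) (total 0); column heights now [5 5 8 9 8 6], max=9

Answer: 5 5 8 9 8 6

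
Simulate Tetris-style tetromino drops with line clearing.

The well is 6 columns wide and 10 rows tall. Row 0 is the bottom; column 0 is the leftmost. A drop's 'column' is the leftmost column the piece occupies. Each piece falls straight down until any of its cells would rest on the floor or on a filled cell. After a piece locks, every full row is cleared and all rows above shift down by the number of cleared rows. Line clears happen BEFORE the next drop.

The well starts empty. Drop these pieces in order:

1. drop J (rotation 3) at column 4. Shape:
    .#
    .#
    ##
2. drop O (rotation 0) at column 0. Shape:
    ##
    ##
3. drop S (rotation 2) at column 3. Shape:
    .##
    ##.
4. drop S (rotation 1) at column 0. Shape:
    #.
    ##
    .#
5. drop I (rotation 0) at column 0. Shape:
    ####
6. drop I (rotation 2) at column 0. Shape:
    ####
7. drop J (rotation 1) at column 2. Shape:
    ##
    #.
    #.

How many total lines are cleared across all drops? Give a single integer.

Drop 1: J rot3 at col 4 lands with bottom-row=0; cleared 0 line(s) (total 0); column heights now [0 0 0 0 1 3], max=3
Drop 2: O rot0 at col 0 lands with bottom-row=0; cleared 0 line(s) (total 0); column heights now [2 2 0 0 1 3], max=3
Drop 3: S rot2 at col 3 lands with bottom-row=2; cleared 0 line(s) (total 0); column heights now [2 2 0 3 4 4], max=4
Drop 4: S rot1 at col 0 lands with bottom-row=2; cleared 0 line(s) (total 0); column heights now [5 4 0 3 4 4], max=5
Drop 5: I rot0 at col 0 lands with bottom-row=5; cleared 0 line(s) (total 0); column heights now [6 6 6 6 4 4], max=6
Drop 6: I rot2 at col 0 lands with bottom-row=6; cleared 0 line(s) (total 0); column heights now [7 7 7 7 4 4], max=7
Drop 7: J rot1 at col 2 lands with bottom-row=7; cleared 0 line(s) (total 0); column heights now [7 7 10 10 4 4], max=10

Answer: 0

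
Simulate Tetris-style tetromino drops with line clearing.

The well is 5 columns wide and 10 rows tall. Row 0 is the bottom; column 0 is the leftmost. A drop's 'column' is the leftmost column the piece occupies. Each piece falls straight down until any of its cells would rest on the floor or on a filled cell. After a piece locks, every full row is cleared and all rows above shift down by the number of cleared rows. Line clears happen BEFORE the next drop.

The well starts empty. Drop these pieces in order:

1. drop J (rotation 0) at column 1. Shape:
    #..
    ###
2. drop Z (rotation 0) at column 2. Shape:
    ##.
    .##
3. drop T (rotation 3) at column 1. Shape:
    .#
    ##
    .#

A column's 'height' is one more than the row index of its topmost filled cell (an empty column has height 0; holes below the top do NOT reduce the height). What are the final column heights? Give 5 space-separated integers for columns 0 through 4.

Drop 1: J rot0 at col 1 lands with bottom-row=0; cleared 0 line(s) (total 0); column heights now [0 2 1 1 0], max=2
Drop 2: Z rot0 at col 2 lands with bottom-row=1; cleared 0 line(s) (total 0); column heights now [0 2 3 3 2], max=3
Drop 3: T rot3 at col 1 lands with bottom-row=3; cleared 0 line(s) (total 0); column heights now [0 5 6 3 2], max=6

Answer: 0 5 6 3 2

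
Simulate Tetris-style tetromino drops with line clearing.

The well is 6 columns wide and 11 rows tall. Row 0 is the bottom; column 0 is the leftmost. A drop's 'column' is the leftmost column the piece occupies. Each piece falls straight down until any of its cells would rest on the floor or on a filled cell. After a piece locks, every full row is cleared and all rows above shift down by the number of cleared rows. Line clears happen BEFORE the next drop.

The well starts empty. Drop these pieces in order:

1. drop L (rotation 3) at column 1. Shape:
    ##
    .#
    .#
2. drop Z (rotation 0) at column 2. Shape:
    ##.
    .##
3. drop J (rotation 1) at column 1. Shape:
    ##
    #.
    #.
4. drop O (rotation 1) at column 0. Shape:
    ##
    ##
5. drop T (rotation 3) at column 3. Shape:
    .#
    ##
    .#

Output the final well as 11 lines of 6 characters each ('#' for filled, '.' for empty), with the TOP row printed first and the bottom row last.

Drop 1: L rot3 at col 1 lands with bottom-row=0; cleared 0 line(s) (total 0); column heights now [0 3 3 0 0 0], max=3
Drop 2: Z rot0 at col 2 lands with bottom-row=2; cleared 0 line(s) (total 0); column heights now [0 3 4 4 3 0], max=4
Drop 3: J rot1 at col 1 lands with bottom-row=3; cleared 0 line(s) (total 0); column heights now [0 6 6 4 3 0], max=6
Drop 4: O rot1 at col 0 lands with bottom-row=6; cleared 0 line(s) (total 0); column heights now [8 8 6 4 3 0], max=8
Drop 5: T rot3 at col 3 lands with bottom-row=3; cleared 0 line(s) (total 0); column heights now [8 8 6 5 6 0], max=8

Answer: ......
......
......
##....
##....
.##.#.
.#.##.
.####.
.####.
..#...
..#...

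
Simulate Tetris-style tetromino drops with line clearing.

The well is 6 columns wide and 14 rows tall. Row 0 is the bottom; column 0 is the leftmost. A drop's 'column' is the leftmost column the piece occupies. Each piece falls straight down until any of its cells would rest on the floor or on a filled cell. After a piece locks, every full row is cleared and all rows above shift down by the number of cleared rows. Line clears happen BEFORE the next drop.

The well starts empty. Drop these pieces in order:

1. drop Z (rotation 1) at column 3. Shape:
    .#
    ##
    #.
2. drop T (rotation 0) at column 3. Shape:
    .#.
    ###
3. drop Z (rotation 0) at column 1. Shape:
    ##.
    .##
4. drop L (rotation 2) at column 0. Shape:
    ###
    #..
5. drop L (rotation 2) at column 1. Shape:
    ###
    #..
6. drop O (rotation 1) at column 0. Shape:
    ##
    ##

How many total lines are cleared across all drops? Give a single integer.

Answer: 0

Derivation:
Drop 1: Z rot1 at col 3 lands with bottom-row=0; cleared 0 line(s) (total 0); column heights now [0 0 0 2 3 0], max=3
Drop 2: T rot0 at col 3 lands with bottom-row=3; cleared 0 line(s) (total 0); column heights now [0 0 0 4 5 4], max=5
Drop 3: Z rot0 at col 1 lands with bottom-row=4; cleared 0 line(s) (total 0); column heights now [0 6 6 5 5 4], max=6
Drop 4: L rot2 at col 0 lands with bottom-row=5; cleared 0 line(s) (total 0); column heights now [7 7 7 5 5 4], max=7
Drop 5: L rot2 at col 1 lands with bottom-row=7; cleared 0 line(s) (total 0); column heights now [7 9 9 9 5 4], max=9
Drop 6: O rot1 at col 0 lands with bottom-row=9; cleared 0 line(s) (total 0); column heights now [11 11 9 9 5 4], max=11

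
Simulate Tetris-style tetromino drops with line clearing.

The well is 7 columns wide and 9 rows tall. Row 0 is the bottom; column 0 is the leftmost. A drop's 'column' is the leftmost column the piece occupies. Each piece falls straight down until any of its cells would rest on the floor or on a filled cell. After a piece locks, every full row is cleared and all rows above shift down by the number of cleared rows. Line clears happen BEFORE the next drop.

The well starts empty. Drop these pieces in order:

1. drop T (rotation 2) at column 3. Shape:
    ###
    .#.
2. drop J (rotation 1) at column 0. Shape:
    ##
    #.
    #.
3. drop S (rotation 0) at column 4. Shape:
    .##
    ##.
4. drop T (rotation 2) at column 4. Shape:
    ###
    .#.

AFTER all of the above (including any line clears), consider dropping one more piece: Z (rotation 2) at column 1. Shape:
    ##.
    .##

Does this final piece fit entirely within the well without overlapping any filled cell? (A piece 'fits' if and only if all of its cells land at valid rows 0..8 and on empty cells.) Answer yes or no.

Answer: yes

Derivation:
Drop 1: T rot2 at col 3 lands with bottom-row=0; cleared 0 line(s) (total 0); column heights now [0 0 0 2 2 2 0], max=2
Drop 2: J rot1 at col 0 lands with bottom-row=0; cleared 0 line(s) (total 0); column heights now [3 3 0 2 2 2 0], max=3
Drop 3: S rot0 at col 4 lands with bottom-row=2; cleared 0 line(s) (total 0); column heights now [3 3 0 2 3 4 4], max=4
Drop 4: T rot2 at col 4 lands with bottom-row=4; cleared 0 line(s) (total 0); column heights now [3 3 0 2 6 6 6], max=6
Test piece Z rot2 at col 1 (width 3): heights before test = [3 3 0 2 6 6 6]; fits = True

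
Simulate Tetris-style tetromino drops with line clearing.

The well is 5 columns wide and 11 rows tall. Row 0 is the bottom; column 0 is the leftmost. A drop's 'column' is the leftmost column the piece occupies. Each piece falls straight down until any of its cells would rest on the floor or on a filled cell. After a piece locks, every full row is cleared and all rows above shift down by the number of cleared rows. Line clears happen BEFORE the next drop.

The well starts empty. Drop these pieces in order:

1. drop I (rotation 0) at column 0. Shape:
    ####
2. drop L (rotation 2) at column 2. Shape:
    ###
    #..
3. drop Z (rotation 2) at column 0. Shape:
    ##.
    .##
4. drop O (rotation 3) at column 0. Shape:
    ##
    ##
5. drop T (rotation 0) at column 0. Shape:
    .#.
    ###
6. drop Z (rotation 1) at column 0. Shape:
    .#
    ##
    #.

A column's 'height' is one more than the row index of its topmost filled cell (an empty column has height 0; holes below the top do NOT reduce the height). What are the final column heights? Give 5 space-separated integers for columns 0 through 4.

Drop 1: I rot0 at col 0 lands with bottom-row=0; cleared 0 line(s) (total 0); column heights now [1 1 1 1 0], max=1
Drop 2: L rot2 at col 2 lands with bottom-row=1; cleared 0 line(s) (total 0); column heights now [1 1 3 3 3], max=3
Drop 3: Z rot2 at col 0 lands with bottom-row=3; cleared 0 line(s) (total 0); column heights now [5 5 4 3 3], max=5
Drop 4: O rot3 at col 0 lands with bottom-row=5; cleared 0 line(s) (total 0); column heights now [7 7 4 3 3], max=7
Drop 5: T rot0 at col 0 lands with bottom-row=7; cleared 0 line(s) (total 0); column heights now [8 9 8 3 3], max=9
Drop 6: Z rot1 at col 0 lands with bottom-row=8; cleared 0 line(s) (total 0); column heights now [10 11 8 3 3], max=11

Answer: 10 11 8 3 3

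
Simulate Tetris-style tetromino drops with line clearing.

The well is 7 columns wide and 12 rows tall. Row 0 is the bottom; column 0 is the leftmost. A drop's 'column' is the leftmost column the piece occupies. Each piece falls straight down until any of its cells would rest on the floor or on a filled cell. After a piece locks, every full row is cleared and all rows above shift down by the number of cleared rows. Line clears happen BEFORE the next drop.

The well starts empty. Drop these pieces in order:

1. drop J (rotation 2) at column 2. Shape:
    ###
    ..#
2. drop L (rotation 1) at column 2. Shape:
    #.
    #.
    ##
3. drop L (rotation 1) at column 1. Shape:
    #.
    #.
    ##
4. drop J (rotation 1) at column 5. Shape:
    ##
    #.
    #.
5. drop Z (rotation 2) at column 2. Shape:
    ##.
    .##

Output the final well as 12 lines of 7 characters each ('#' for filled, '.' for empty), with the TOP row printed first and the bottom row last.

Answer: .......
.......
.......
.......
.#.....
.###...
.####..
..#....
..#....
..##.##
..####.
....##.

Derivation:
Drop 1: J rot2 at col 2 lands with bottom-row=0; cleared 0 line(s) (total 0); column heights now [0 0 2 2 2 0 0], max=2
Drop 2: L rot1 at col 2 lands with bottom-row=2; cleared 0 line(s) (total 0); column heights now [0 0 5 3 2 0 0], max=5
Drop 3: L rot1 at col 1 lands with bottom-row=5; cleared 0 line(s) (total 0); column heights now [0 8 6 3 2 0 0], max=8
Drop 4: J rot1 at col 5 lands with bottom-row=0; cleared 0 line(s) (total 0); column heights now [0 8 6 3 2 3 3], max=8
Drop 5: Z rot2 at col 2 lands with bottom-row=5; cleared 0 line(s) (total 0); column heights now [0 8 7 7 6 3 3], max=8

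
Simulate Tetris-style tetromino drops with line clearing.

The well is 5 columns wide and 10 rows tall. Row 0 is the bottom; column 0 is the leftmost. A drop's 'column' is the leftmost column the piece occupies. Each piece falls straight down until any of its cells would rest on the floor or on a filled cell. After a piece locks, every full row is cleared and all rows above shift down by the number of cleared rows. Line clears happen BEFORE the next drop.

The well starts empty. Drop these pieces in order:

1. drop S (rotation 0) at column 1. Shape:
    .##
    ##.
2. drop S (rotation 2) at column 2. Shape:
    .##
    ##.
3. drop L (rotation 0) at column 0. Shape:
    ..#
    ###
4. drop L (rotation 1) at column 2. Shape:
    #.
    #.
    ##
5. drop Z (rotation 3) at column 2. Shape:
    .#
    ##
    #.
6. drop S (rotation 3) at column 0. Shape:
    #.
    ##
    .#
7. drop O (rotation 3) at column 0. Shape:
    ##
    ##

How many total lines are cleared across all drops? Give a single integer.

Drop 1: S rot0 at col 1 lands with bottom-row=0; cleared 0 line(s) (total 0); column heights now [0 1 2 2 0], max=2
Drop 2: S rot2 at col 2 lands with bottom-row=2; cleared 0 line(s) (total 0); column heights now [0 1 3 4 4], max=4
Drop 3: L rot0 at col 0 lands with bottom-row=3; cleared 1 line(s) (total 1); column heights now [0 1 4 3 0], max=4
Drop 4: L rot1 at col 2 lands with bottom-row=4; cleared 0 line(s) (total 1); column heights now [0 1 7 5 0], max=7
Drop 5: Z rot3 at col 2 lands with bottom-row=7; cleared 0 line(s) (total 1); column heights now [0 1 9 10 0], max=10
Drop 6: S rot3 at col 0 lands with bottom-row=1; cleared 0 line(s) (total 1); column heights now [4 3 9 10 0], max=10
Drop 7: O rot3 at col 0 lands with bottom-row=4; cleared 0 line(s) (total 1); column heights now [6 6 9 10 0], max=10

Answer: 1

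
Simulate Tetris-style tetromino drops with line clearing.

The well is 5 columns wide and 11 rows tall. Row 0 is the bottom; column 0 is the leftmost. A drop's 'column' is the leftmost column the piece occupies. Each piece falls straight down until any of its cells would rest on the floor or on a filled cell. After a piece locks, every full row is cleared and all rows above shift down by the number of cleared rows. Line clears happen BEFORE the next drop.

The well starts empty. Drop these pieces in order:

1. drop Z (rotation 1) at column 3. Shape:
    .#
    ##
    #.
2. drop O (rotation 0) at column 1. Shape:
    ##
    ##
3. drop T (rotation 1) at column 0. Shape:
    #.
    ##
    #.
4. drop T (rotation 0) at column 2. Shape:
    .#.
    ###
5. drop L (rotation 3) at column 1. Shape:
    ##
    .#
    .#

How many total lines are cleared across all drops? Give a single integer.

Drop 1: Z rot1 at col 3 lands with bottom-row=0; cleared 0 line(s) (total 0); column heights now [0 0 0 2 3], max=3
Drop 2: O rot0 at col 1 lands with bottom-row=0; cleared 0 line(s) (total 0); column heights now [0 2 2 2 3], max=3
Drop 3: T rot1 at col 0 lands with bottom-row=1; cleared 1 line(s) (total 1); column heights now [3 2 1 1 2], max=3
Drop 4: T rot0 at col 2 lands with bottom-row=2; cleared 0 line(s) (total 1); column heights now [3 2 3 4 3], max=4
Drop 5: L rot3 at col 1 lands with bottom-row=3; cleared 0 line(s) (total 1); column heights now [3 6 6 4 3], max=6

Answer: 1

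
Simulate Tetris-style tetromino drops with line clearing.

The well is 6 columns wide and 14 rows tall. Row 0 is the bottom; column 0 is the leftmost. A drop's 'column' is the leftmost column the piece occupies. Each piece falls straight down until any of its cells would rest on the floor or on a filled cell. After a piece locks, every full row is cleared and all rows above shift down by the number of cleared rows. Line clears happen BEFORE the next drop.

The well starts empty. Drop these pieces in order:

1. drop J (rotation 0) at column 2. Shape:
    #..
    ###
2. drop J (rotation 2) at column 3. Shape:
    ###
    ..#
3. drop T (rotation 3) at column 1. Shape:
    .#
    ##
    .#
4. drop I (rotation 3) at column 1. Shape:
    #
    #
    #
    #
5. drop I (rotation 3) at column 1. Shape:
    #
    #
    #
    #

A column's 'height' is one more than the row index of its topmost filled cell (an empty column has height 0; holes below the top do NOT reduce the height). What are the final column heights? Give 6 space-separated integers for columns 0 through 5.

Drop 1: J rot0 at col 2 lands with bottom-row=0; cleared 0 line(s) (total 0); column heights now [0 0 2 1 1 0], max=2
Drop 2: J rot2 at col 3 lands with bottom-row=0; cleared 0 line(s) (total 0); column heights now [0 0 2 2 2 2], max=2
Drop 3: T rot3 at col 1 lands with bottom-row=2; cleared 0 line(s) (total 0); column heights now [0 4 5 2 2 2], max=5
Drop 4: I rot3 at col 1 lands with bottom-row=4; cleared 0 line(s) (total 0); column heights now [0 8 5 2 2 2], max=8
Drop 5: I rot3 at col 1 lands with bottom-row=8; cleared 0 line(s) (total 0); column heights now [0 12 5 2 2 2], max=12

Answer: 0 12 5 2 2 2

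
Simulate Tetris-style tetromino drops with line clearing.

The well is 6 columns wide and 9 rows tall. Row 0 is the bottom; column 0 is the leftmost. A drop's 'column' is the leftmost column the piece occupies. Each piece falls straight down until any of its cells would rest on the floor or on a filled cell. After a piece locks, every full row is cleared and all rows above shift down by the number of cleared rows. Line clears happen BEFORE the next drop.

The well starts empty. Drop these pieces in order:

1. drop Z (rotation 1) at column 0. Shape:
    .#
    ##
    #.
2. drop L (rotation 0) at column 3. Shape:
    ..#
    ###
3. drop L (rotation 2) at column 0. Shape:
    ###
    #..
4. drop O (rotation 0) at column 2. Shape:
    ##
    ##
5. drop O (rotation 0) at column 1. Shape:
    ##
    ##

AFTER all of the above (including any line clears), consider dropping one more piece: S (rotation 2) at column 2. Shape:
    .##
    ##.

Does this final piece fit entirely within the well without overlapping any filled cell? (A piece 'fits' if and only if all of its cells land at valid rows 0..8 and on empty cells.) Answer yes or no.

Drop 1: Z rot1 at col 0 lands with bottom-row=0; cleared 0 line(s) (total 0); column heights now [2 3 0 0 0 0], max=3
Drop 2: L rot0 at col 3 lands with bottom-row=0; cleared 0 line(s) (total 0); column heights now [2 3 0 1 1 2], max=3
Drop 3: L rot2 at col 0 lands with bottom-row=2; cleared 0 line(s) (total 0); column heights now [4 4 4 1 1 2], max=4
Drop 4: O rot0 at col 2 lands with bottom-row=4; cleared 0 line(s) (total 0); column heights now [4 4 6 6 1 2], max=6
Drop 5: O rot0 at col 1 lands with bottom-row=6; cleared 0 line(s) (total 0); column heights now [4 8 8 6 1 2], max=8
Test piece S rot2 at col 2 (width 3): heights before test = [4 8 8 6 1 2]; fits = False

Answer: no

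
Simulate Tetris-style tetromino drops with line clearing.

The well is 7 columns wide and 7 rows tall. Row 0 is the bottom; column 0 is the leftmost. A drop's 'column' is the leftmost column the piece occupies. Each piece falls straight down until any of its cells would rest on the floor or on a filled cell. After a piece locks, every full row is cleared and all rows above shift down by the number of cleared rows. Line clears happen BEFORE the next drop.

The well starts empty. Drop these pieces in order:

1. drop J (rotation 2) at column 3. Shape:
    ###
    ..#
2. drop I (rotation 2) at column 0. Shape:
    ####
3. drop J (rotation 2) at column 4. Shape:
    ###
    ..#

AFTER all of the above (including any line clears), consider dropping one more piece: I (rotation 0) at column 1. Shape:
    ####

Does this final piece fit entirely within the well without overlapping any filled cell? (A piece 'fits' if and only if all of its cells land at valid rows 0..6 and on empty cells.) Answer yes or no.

Drop 1: J rot2 at col 3 lands with bottom-row=0; cleared 0 line(s) (total 0); column heights now [0 0 0 2 2 2 0], max=2
Drop 2: I rot2 at col 0 lands with bottom-row=2; cleared 0 line(s) (total 0); column heights now [3 3 3 3 2 2 0], max=3
Drop 3: J rot2 at col 4 lands with bottom-row=1; cleared 1 line(s) (total 1); column heights now [0 0 0 2 2 2 2], max=2
Test piece I rot0 at col 1 (width 4): heights before test = [0 0 0 2 2 2 2]; fits = True

Answer: yes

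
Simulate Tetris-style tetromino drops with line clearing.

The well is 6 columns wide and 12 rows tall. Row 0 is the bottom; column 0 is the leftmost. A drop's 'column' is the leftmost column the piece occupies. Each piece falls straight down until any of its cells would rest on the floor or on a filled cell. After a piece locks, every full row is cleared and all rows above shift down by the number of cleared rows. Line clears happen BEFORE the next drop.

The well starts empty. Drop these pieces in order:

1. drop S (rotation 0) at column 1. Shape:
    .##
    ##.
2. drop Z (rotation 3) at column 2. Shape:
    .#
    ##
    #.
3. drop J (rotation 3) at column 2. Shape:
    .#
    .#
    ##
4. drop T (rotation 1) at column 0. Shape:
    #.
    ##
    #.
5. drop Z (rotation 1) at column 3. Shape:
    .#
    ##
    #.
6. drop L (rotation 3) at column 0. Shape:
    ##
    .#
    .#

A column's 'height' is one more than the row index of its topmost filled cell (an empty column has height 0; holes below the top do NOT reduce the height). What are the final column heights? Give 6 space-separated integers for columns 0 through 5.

Answer: 5 5 6 10 11 0

Derivation:
Drop 1: S rot0 at col 1 lands with bottom-row=0; cleared 0 line(s) (total 0); column heights now [0 1 2 2 0 0], max=2
Drop 2: Z rot3 at col 2 lands with bottom-row=2; cleared 0 line(s) (total 0); column heights now [0 1 4 5 0 0], max=5
Drop 3: J rot3 at col 2 lands with bottom-row=5; cleared 0 line(s) (total 0); column heights now [0 1 6 8 0 0], max=8
Drop 4: T rot1 at col 0 lands with bottom-row=0; cleared 0 line(s) (total 0); column heights now [3 2 6 8 0 0], max=8
Drop 5: Z rot1 at col 3 lands with bottom-row=8; cleared 0 line(s) (total 0); column heights now [3 2 6 10 11 0], max=11
Drop 6: L rot3 at col 0 lands with bottom-row=2; cleared 0 line(s) (total 0); column heights now [5 5 6 10 11 0], max=11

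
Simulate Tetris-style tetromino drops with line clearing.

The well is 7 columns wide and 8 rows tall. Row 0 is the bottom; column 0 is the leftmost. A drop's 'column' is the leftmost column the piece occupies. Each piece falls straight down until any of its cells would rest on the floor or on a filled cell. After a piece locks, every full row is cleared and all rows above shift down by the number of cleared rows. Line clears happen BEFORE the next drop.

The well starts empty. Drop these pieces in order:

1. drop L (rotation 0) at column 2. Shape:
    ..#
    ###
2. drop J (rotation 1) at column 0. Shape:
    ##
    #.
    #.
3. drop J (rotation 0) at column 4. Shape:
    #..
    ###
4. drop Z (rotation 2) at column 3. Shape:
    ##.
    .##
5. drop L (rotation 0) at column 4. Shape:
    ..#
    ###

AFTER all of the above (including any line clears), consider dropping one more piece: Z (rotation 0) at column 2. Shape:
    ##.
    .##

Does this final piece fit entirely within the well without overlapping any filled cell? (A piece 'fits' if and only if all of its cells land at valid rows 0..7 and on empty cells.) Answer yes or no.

Drop 1: L rot0 at col 2 lands with bottom-row=0; cleared 0 line(s) (total 0); column heights now [0 0 1 1 2 0 0], max=2
Drop 2: J rot1 at col 0 lands with bottom-row=0; cleared 0 line(s) (total 0); column heights now [3 3 1 1 2 0 0], max=3
Drop 3: J rot0 at col 4 lands with bottom-row=2; cleared 0 line(s) (total 0); column heights now [3 3 1 1 4 3 3], max=4
Drop 4: Z rot2 at col 3 lands with bottom-row=4; cleared 0 line(s) (total 0); column heights now [3 3 1 6 6 5 3], max=6
Drop 5: L rot0 at col 4 lands with bottom-row=6; cleared 0 line(s) (total 0); column heights now [3 3 1 6 7 7 8], max=8
Test piece Z rot0 at col 2 (width 3): heights before test = [3 3 1 6 7 7 8]; fits = False

Answer: no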